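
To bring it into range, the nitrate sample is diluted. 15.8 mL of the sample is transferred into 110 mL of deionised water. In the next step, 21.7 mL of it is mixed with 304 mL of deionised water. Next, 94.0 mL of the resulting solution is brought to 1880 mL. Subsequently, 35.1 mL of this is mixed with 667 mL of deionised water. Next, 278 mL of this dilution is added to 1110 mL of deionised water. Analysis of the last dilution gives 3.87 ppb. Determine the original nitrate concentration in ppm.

Overall dilution factor = 7.962 × 15.01 × 20 × 20.00 × 4.993 = 2.39 × 10⁵.
Original = 3.87 ppb × 2.39 × 10⁵ = 9.24 × 10⁵ ppb = 924 ppm.

924 ppm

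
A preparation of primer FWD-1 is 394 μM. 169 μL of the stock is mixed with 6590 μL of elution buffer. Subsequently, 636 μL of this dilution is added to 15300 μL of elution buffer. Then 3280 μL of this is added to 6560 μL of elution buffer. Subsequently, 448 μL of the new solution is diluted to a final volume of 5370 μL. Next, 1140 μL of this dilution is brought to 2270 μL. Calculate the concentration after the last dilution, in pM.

Overall dilution factor = 39.99 × 25.06 × 3 × 11.99 × 1.991 = 7.18 × 10⁴.
394 μM / 7.18 × 10⁴ = 5.49 × 10⁻³ μM = 5490 pM.

5490 pM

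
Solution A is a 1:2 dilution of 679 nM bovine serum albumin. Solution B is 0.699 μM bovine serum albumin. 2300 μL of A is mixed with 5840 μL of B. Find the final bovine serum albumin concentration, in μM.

C_A = 679 nM / 2 = 340 nM.
C_B = 0.699 μM = 699 nM.
C_mix = (C_A·V_A + C_B·V_B)/(V_A + V_B) = (340×2300 + 699×5840) / 8140 = 597 nM = 0.597 μM.

0.597 μM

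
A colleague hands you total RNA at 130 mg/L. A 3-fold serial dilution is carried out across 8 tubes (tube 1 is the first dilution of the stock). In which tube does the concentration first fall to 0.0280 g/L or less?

tube 2

Tube n has concentration 130 mg/L / 3ⁿ.
Need 3ⁿ ≥ 130 mg/L / 0.0280 g/L = 4.64, so n ≥ 1.40.
First such tube: n = 2.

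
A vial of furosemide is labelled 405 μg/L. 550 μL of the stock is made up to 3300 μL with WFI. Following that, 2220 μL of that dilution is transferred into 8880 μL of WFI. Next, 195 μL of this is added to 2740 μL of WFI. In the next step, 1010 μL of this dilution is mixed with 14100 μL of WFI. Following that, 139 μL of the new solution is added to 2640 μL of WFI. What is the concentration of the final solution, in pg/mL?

Overall dilution factor = 6 × 5 × 15.05 × 14.96 × 19.99 = 1.35 × 10⁵.
405 μg/L / 1.35 × 10⁵ = 3.00 × 10⁻³ μg/L = 3.00 pg/mL.

3.00 pg/mL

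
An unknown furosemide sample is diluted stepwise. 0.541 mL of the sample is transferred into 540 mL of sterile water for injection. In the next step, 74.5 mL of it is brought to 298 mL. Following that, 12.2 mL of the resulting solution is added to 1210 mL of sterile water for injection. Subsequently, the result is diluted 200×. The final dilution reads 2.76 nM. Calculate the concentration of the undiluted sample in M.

Overall dilution factor = 999.2 × 4 × 100.2 × 200 = 8.01 × 10⁷.
Original = 2.76 nM × 8.01 × 10⁷ = 2.21 × 10⁸ nM = 0.221 M.

0.221 M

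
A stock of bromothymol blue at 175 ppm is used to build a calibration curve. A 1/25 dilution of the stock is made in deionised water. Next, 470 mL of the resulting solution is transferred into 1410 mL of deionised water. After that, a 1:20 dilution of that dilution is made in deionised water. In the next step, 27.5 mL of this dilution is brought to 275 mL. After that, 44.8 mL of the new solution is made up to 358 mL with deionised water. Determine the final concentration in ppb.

1.09 ppb

Overall dilution factor = 25 × 4 × 20 × 10 × 7.991 = 1.60 × 10⁵.
175 ppm / 1.60 × 10⁵ = 1.09 × 10⁻³ ppm = 1.09 ppb.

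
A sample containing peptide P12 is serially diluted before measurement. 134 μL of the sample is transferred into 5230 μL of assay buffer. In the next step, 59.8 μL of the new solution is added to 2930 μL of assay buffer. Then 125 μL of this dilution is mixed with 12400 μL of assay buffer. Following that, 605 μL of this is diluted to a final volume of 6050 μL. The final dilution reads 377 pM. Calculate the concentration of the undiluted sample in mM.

0.756 mM

Overall dilution factor = 40.03 × 50.00 × 100.2 × 10 = 2.01 × 10⁶.
Original = 377 pM × 2.01 × 10⁶ = 7.56 × 10⁸ pM = 0.756 mM.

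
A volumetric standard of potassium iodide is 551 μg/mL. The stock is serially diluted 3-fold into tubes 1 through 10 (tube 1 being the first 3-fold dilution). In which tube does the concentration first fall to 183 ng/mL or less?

Tube n has concentration 551 μg/mL / 3ⁿ.
Need 3ⁿ ≥ 551 μg/mL / 183 ng/mL = 3011, so n ≥ 7.29.
First such tube: n = 8.

tube 8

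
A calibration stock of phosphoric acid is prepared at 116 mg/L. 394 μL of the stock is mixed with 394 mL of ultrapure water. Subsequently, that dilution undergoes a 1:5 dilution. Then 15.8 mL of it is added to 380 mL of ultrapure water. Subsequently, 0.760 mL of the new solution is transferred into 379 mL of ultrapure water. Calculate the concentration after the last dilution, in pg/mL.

1.85 pg/mL

Overall dilution factor = 1001 × 5 × 25.05 × 499.7 = 6.26 × 10⁷.
116 mg/L / 6.26 × 10⁷ = 1.85 × 10⁻⁶ mg/L = 1.85 pg/mL.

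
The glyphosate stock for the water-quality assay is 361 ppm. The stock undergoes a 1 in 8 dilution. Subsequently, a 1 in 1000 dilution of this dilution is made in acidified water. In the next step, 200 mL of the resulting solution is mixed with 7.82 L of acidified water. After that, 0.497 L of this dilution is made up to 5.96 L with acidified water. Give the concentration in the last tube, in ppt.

93.8 ppt

Overall dilution factor = 8 × 1000 × 40.10 × 11.99 = 3.85 × 10⁶.
361 ppm / 3.85 × 10⁶ = 9.38 × 10⁻⁵ ppm = 93.8 ppt.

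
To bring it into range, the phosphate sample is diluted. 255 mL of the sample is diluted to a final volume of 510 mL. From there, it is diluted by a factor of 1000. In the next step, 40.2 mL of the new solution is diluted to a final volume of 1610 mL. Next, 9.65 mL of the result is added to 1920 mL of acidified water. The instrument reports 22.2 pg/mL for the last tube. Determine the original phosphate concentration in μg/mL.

Overall dilution factor = 2 × 1000 × 40.05 × 200.0 = 1.60 × 10⁷.
Original = 22.2 pg/mL × 1.60 × 10⁷ = 3.56 × 10⁸ pg/mL = 356 μg/mL.

356 μg/mL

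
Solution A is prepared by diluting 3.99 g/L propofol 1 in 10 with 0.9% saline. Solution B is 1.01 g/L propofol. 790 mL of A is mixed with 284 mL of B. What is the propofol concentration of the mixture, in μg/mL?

561 μg/mL

C_A = 3.99 g/L / 10 = 0.399 g/L.
C_mix = (C_A·V_A + C_B·V_B)/(V_A + V_B) = (0.399×790 + 1.01×284) / 1074 = 0.561 g/L = 561 μg/mL.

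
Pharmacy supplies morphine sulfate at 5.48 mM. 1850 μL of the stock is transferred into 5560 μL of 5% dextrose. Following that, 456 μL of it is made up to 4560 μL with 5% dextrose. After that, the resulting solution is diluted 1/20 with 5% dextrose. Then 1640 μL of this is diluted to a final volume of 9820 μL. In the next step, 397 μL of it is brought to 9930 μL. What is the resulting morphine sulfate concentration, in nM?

Overall dilution factor = 4.005 × 10 × 20 × 5.988 × 25.01 = 1.20 × 10⁵.
5.48 mM / 1.20 × 10⁵ = 4.57 × 10⁻⁵ mM = 45.7 nM.

45.7 nM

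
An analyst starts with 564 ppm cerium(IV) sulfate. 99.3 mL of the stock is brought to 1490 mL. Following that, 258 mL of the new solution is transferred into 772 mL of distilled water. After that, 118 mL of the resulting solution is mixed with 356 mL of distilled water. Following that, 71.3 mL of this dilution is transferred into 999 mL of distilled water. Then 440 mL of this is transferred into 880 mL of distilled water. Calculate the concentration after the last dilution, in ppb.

52.0 ppb

Overall dilution factor = 15.01 × 3.992 × 4.017 × 15.01 × 3 = 1.08 × 10⁴.
564 ppm / 1.08 × 10⁴ = 0.0520 ppm = 52.0 ppb.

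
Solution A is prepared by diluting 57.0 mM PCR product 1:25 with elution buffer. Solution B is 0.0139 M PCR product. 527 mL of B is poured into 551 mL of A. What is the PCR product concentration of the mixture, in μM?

7960 μM

C_A = 57.0 mM / 25 = 2.28 mM.
C_B = 0.0139 M = 13.9 mM.
C_mix = (C_A·V_A + C_B·V_B)/(V_A + V_B) = (2.28×551 + 13.9×527) / 1078 = 7.96 mM = 7960 μM.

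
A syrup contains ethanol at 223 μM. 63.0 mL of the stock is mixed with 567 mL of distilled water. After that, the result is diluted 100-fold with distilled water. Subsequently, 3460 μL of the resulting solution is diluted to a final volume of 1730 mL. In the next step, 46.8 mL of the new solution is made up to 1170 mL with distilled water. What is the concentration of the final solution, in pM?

Overall dilution factor = 10 × 100 × 500 × 25 = 1.25 × 10⁷.
223 μM / 1.25 × 10⁷ = 1.78 × 10⁻⁵ μM = 17.8 pM.

17.8 pM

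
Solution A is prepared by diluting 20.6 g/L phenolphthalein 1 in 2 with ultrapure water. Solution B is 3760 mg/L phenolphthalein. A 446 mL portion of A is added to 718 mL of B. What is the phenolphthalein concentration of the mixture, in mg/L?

6270 mg/L

C_A = 20.6 g/L / 2 = 10.3 g/L.
C_B = 3760 mg/L = 3.76 g/L.
C_mix = (C_A·V_A + C_B·V_B)/(V_A + V_B) = (10.3×446 + 3.76×718) / 1164 = 6.27 g/L = 6270 mg/L.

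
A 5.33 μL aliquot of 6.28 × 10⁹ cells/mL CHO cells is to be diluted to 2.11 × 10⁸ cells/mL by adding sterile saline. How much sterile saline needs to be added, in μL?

153 μL

V₂ = C₁V₁/C₂ = 6.28 × 10⁹ × 5.33 / 2.11 × 10⁸ = 159 μL.
Diluent to add = V₂ − V₁ = 159 − 5.33 = 153 μL.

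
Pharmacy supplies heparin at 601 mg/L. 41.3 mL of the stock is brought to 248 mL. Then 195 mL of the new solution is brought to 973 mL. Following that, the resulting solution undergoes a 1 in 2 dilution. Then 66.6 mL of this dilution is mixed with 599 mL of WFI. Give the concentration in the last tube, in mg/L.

Overall dilution factor = 6.005 × 4.990 × 2 × 9.994 = 599.
601 mg/L / 599 = 1.00 mg/L.

1.00 mg/L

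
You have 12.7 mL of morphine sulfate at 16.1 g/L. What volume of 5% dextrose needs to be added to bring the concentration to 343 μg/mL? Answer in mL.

343 μg/mL = 0.343 g/L.
V₂ = C₁V₁/C₂ = 16.1 × 12.7 / 0.343 = 596 mL.
Diluent to add = V₂ − V₁ = 596 − 12.7 = 583 mL.

583 mL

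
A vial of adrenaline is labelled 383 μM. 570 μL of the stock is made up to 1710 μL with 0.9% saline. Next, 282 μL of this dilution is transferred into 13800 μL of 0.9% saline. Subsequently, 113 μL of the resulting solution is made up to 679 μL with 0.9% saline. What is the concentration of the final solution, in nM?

Overall dilution factor = 3 × 49.94 × 6.009 = 900.
383 μM / 900 = 0.425 μM = 425 nM.

425 nM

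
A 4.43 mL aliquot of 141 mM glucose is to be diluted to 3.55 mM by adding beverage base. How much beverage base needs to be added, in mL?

V₂ = C₁V₁/C₂ = 141 × 4.43 / 3.55 = 176 mL.
Diluent to add = V₂ − V₁ = 176 − 4.43 = 172 mL.

172 mL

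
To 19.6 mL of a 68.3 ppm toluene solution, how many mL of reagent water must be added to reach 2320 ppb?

2320 ppb = 2.32 ppm.
V₂ = C₁V₁/C₂ = 68.3 × 19.6 / 2.32 = 577 mL.
Diluent to add = V₂ − V₁ = 577 − 19.6 = 557 mL.

557 mL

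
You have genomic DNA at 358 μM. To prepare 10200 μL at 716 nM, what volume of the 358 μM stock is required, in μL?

716 nM = 0.716 μM.
V₁ = C₂V₂/C₁ = 0.716 × 10200 / 358 = 20.4 μL.

20.4 μL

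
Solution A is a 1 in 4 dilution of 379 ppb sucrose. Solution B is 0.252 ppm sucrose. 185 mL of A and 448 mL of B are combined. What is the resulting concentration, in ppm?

C_A = 379 ppb / 4 = 94.8 ppb.
C_B = 0.252 ppm = 252 ppb.
C_mix = (C_A·V_A + C_B·V_B)/(V_A + V_B) = (94.8×185 + 252×448) / 633.0 = 206 ppb = 0.206 ppm.

0.206 ppm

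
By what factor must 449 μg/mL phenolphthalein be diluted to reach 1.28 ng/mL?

Factor = C₀/C_target = 449 μg/mL / 1.28 ng/mL = 3.51 × 10⁵.

3.51 × 10⁵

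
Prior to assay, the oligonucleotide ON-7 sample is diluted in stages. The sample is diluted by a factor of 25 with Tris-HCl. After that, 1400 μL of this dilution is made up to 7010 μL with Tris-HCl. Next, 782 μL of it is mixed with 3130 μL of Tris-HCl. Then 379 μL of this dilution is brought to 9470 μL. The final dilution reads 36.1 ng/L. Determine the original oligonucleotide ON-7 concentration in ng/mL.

565 ng/mL

Overall dilution factor = 25 × 5.007 × 5.003 × 24.99 = 1.56 × 10⁴.
Original = 36.1 ng/L × 1.56 × 10⁴ = 5.65 × 10⁵ ng/L = 565 ng/mL.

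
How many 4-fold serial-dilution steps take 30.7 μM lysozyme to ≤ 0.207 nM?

Need 4ⁿ ≥ 1.48 × 10⁵, so n ≥ log(1.48 × 10⁵)/log(4) = 8.59.
Minimum whole steps: n = 9.

9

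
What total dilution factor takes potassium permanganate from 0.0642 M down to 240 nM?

2.67 × 10⁵

Factor = C₀/C_target = 0.0642 M / 240 nM = 2.67 × 10⁵.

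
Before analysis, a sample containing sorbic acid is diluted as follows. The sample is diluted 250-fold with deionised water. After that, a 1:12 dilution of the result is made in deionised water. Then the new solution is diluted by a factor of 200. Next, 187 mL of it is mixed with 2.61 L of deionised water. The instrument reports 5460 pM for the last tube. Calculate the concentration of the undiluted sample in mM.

Overall dilution factor = 250 × 12 × 200 × 14.96 = 8.97 × 10⁶.
Original = 5460 pM × 8.97 × 10⁶ = 4.90 × 10¹⁰ pM = 49.0 mM.

49.0 mM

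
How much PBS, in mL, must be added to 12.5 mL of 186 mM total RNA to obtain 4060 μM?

4060 μM = 4.06 mM.
V₂ = C₁V₁/C₂ = 186 × 12.5 / 4.06 = 573 mL.
Diluent to add = V₂ − V₁ = 573 − 12.5 = 560 mL.

560 mL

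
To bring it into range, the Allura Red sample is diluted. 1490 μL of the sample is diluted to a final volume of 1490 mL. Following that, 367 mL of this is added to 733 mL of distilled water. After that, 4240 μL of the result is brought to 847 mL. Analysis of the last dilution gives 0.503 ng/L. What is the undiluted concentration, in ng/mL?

Overall dilution factor = 1000 × 2.997 × 199.8 = 5.99 × 10⁵.
Original = 0.503 ng/L × 5.99 × 10⁵ = 3.01 × 10⁵ ng/L = 301 ng/mL.

301 ng/mL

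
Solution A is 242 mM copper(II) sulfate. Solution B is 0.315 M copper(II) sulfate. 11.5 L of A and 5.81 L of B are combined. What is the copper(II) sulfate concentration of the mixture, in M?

0.267 M

C_B = 0.315 M = 315 mM.
C_mix = (C_A·V_A + C_B·V_B)/(V_A + V_B) = (242×11.5 + 315×5.81) / 17.31 = 267 mM = 0.267 M.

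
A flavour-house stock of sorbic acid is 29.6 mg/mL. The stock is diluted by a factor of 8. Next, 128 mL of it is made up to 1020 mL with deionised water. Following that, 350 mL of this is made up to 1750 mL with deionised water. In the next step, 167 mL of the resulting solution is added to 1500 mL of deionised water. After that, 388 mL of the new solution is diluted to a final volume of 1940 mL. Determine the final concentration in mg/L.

1.86 mg/L

Overall dilution factor = 8 × 7.969 × 5 × 9.982 × 5 = 1.59 × 10⁴.
29.6 mg/mL / 1.59 × 10⁴ = 1.86 × 10⁻³ mg/mL = 1.86 mg/L.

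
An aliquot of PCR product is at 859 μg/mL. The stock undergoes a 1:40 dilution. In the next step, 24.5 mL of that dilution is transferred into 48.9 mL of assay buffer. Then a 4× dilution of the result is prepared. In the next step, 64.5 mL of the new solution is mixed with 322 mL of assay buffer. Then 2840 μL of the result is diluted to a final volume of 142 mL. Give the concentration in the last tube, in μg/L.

Overall dilution factor = 40 × 2.996 × 4 × 5.992 × 50 = 1.44 × 10⁵.
859 μg/mL / 1.44 × 10⁵ = 5.98 × 10⁻³ μg/mL = 5.98 μg/L.

5.98 μg/L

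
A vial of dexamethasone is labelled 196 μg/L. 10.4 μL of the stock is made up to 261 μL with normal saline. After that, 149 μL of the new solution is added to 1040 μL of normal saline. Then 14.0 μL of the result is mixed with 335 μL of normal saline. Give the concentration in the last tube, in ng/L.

Overall dilution factor = 25.10 × 7.980 × 24.93 = 4992.
196 μg/L / 4992 = 0.0393 μg/L = 39.3 ng/L.

39.3 ng/L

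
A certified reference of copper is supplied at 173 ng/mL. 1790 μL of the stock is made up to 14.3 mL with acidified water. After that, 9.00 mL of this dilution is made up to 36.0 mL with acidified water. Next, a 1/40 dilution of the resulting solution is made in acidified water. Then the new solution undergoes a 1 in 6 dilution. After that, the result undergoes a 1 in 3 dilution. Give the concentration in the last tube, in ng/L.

Overall dilution factor = 7.989 × 4 × 40 × 6 × 3 = 2.30 × 10⁴.
173 ng/mL / 2.30 × 10⁴ = 7.52 × 10⁻³ ng/mL = 7.52 ng/L.

7.52 ng/L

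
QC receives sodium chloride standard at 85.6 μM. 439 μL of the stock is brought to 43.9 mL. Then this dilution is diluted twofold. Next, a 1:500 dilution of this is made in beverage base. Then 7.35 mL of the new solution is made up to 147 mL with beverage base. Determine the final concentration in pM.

42.8 pM

Overall dilution factor = 100 × 2 × 500 × 20 = 2.00 × 10⁶.
85.6 μM / 2.00 × 10⁶ = 4.28 × 10⁻⁵ μM = 42.8 pM.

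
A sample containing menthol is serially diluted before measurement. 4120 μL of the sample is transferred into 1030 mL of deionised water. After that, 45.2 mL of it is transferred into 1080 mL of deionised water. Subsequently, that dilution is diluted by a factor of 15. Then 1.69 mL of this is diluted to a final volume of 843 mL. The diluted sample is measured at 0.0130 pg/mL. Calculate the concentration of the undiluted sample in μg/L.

Overall dilution factor = 251 × 24.89 × 15 × 498.8 = 4.68 × 10⁷.
Original = 0.0130 pg/mL × 4.68 × 10⁷ = 6.08 × 10⁵ pg/mL = 608 μg/L.

608 μg/L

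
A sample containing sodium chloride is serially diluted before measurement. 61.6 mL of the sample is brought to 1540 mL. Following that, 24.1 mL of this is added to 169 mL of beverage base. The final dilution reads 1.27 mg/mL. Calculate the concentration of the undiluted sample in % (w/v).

Overall dilution factor = 25 × 8.012 = 200.
Original = 1.27 mg/mL × 200 = 254 mg/mL = 25.4 % (w/v).

25.4 % (w/v)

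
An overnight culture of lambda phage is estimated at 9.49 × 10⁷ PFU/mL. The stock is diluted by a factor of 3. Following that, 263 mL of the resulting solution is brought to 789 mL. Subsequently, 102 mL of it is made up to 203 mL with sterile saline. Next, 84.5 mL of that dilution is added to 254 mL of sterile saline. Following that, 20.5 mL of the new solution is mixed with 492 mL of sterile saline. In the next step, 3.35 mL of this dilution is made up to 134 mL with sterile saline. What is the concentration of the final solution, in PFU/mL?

Overall dilution factor = 3 × 3 × 1.990 × 4.006 × 25 × 40 = 7.18 × 10⁴.
9.49 × 10⁷ PFU/mL / 7.18 × 10⁴ = 1320 PFU/mL.

1320 PFU/mL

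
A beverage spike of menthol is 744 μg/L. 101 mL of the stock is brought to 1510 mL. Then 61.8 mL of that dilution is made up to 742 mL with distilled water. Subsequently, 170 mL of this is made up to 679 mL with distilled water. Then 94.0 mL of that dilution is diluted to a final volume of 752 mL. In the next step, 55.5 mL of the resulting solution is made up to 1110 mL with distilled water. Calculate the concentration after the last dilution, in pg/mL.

Overall dilution factor = 14.95 × 12.01 × 3.994 × 8 × 20 = 1.15 × 10⁵.
744 μg/L / 1.15 × 10⁵ = 6.49 × 10⁻³ μg/L = 6.49 pg/mL.

6.49 pg/mL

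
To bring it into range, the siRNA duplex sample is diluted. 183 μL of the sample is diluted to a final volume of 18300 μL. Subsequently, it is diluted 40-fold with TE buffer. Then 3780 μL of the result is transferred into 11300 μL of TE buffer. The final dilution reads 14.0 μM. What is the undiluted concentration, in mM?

Overall dilution factor = 100 × 40 × 3.989 = 1.60 × 10⁴.
Original = 14.0 μM × 1.60 × 10⁴ = 2.23 × 10⁵ μM = 223 mM.

223 mM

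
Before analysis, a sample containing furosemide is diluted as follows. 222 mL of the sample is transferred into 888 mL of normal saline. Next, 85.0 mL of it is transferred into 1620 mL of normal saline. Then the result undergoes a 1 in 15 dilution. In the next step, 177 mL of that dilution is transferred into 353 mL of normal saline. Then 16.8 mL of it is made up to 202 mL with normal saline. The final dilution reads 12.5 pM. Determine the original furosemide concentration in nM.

Overall dilution factor = 5 × 20.06 × 15 × 2.994 × 12.02 = 5.42 × 10⁴.
Original = 12.5 pM × 5.42 × 10⁴ = 6.77 × 10⁵ pM = 677 nM.

677 nM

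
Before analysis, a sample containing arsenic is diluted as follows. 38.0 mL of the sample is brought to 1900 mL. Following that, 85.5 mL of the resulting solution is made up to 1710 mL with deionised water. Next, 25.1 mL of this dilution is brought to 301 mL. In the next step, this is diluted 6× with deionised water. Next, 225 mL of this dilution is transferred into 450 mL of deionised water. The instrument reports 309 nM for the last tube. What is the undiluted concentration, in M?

Overall dilution factor = 50 × 20 × 11.99 × 6 × 3 = 2.16 × 10⁵.
Original = 309 nM × 2.16 × 10⁵ = 6.67 × 10⁷ nM = 0.0667 M.

0.0667 M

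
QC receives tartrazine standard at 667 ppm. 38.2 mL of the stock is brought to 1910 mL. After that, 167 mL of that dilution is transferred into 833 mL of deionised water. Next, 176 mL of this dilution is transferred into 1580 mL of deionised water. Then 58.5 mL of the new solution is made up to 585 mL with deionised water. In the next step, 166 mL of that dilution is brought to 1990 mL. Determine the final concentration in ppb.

Overall dilution factor = 50 × 5.988 × 9.977 × 10 × 11.99 = 3.58 × 10⁵.
667 ppm / 3.58 × 10⁵ = 1.86 × 10⁻³ ppm = 1.86 ppb.

1.86 ppb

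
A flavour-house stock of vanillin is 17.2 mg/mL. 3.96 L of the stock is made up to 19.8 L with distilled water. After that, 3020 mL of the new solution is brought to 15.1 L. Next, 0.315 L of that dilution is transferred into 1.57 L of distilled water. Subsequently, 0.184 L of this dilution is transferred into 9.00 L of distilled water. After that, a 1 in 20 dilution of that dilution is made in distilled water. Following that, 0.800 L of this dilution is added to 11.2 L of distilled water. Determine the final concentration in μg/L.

7.68 μg/L

Overall dilution factor = 5 × 5 × 5.984 × 49.91 × 20 × 15 = 2.24 × 10⁶.
17.2 mg/mL / 2.24 × 10⁶ = 7.68 × 10⁻⁶ mg/mL = 7.68 μg/L.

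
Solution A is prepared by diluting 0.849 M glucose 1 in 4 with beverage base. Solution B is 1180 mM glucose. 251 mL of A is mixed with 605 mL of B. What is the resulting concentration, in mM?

C_A = 0.849 M / 4 = 0.212 M.
C_B = 1180 mM = 1.18 M.
C_mix = (C_A·V_A + C_B·V_B)/(V_A + V_B) = (0.212×251 + 1.18×605) / 856.0 = 0.896 M = 896 mM.

896 mM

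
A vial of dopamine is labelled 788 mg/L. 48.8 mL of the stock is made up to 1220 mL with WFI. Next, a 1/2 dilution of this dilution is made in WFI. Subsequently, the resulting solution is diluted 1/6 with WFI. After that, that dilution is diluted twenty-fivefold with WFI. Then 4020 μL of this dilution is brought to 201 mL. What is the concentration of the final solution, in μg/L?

2.10 μg/L

Overall dilution factor = 25 × 2 × 6 × 25 × 50 = 3.75 × 10⁵.
788 mg/L / 3.75 × 10⁵ = 2.10 × 10⁻³ mg/L = 2.10 μg/L.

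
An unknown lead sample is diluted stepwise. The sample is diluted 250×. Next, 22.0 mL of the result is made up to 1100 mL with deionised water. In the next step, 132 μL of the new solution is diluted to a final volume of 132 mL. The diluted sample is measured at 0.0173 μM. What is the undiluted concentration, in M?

0.216 M

Overall dilution factor = 250 × 50 × 1000 = 1.25 × 10⁷.
Original = 0.0173 μM × 1.25 × 10⁷ = 2.16 × 10⁵ μM = 0.216 M.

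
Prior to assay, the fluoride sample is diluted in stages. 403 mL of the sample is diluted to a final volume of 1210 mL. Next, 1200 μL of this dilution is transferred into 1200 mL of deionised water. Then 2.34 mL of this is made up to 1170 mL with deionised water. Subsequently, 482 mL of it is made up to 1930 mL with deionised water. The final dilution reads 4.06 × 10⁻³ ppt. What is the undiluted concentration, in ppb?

Overall dilution factor = 3.002 × 1001 × 500 × 4.004 = 6.02 × 10⁶.
Original = 4.06 × 10⁻³ ppt × 6.02 × 10⁶ = 2.44 × 10⁴ ppt = 24.4 ppb.

24.4 ppb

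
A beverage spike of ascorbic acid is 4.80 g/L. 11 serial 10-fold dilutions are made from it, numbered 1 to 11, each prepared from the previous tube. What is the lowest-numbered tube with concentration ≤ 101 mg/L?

Tube n has concentration 4.80 g/L / 10ⁿ.
Need 10ⁿ ≥ 4.80 g/L / 101 mg/L = 47.5, so n ≥ 1.68.
First such tube: n = 2.

tube 2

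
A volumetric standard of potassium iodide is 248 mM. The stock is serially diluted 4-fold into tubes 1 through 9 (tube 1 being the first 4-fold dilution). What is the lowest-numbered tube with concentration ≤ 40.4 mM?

tube 2

Tube n has concentration 248 mM / 4ⁿ.
Need 4ⁿ ≥ 248 mM / 40.4 mM = 6.14, so n ≥ 1.31.
First such tube: n = 2.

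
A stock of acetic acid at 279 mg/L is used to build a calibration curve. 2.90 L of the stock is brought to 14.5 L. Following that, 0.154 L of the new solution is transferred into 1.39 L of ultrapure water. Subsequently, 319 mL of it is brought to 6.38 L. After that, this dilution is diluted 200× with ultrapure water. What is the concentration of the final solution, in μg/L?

Overall dilution factor = 5 × 10.03 × 20 × 200 = 2.01 × 10⁵.
279 mg/L / 2.01 × 10⁵ = 1.39 × 10⁻³ mg/L = 1.39 μg/L.

1.39 μg/L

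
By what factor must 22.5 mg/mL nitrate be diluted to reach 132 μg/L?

1.70 × 10⁵

Factor = C₀/C_target = 22.5 mg/mL / 132 μg/L = 1.70 × 10⁵.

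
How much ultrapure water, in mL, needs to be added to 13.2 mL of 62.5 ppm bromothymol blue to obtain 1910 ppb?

1910 ppb = 1.91 ppm.
V₂ = C₁V₁/C₂ = 62.5 × 13.2 / 1.91 = 432 mL.
Diluent to add = V₂ − V₁ = 432 − 13.2 = 419 mL.

419 mL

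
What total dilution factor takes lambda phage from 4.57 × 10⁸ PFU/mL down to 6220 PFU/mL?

Factor = C₀/C_target = 4.57 × 10⁸ PFU/mL / 6220 PFU/mL = 7.35 × 10⁴.

7.35 × 10⁴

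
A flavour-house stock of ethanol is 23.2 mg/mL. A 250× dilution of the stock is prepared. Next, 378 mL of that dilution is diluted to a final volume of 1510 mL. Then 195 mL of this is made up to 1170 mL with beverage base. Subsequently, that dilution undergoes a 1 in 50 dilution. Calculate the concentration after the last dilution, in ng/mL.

77.4 ng/mL

Overall dilution factor = 250 × 3.995 × 6 × 50 = 3.00 × 10⁵.
23.2 mg/mL / 3.00 × 10⁵ = 7.74 × 10⁻⁵ mg/mL = 77.4 ng/mL.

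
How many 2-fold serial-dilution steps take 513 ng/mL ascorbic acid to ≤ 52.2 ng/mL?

Need 2ⁿ ≥ 9.83, so n ≥ log(9.83)/log(2) = 3.30.
Minimum whole steps: n = 4.

4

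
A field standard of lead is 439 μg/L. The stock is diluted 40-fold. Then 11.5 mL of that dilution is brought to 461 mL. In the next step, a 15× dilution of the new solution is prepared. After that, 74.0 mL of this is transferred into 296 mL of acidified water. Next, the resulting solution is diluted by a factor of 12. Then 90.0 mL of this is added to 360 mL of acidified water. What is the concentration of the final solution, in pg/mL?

0.0608 pg/mL

Overall dilution factor = 40 × 40.09 × 15 × 5 × 12 × 5 = 7.22 × 10⁶.
439 μg/L / 7.22 × 10⁶ = 6.08 × 10⁻⁵ μg/L = 0.0608 pg/mL.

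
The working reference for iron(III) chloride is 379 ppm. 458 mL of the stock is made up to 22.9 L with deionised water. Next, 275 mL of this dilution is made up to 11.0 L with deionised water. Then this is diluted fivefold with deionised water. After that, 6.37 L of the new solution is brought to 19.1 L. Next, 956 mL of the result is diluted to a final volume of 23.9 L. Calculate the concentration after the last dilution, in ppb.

Overall dilution factor = 50 × 40 × 5 × 2.998 × 25 = 7.50 × 10⁵.
379 ppm / 7.50 × 10⁵ = 5.06 × 10⁻⁴ ppm = 0.506 ppb.

0.506 ppb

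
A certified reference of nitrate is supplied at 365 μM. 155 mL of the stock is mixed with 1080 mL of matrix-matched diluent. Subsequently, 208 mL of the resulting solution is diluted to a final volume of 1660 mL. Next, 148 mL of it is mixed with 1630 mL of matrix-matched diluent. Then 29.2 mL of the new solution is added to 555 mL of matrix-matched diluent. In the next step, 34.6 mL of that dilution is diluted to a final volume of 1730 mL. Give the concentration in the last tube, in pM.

478 pM

Overall dilution factor = 7.968 × 7.981 × 12.01 × 20.01 × 50 = 7.64 × 10⁵.
365 μM / 7.64 × 10⁵ = 4.78 × 10⁻⁴ μM = 478 pM.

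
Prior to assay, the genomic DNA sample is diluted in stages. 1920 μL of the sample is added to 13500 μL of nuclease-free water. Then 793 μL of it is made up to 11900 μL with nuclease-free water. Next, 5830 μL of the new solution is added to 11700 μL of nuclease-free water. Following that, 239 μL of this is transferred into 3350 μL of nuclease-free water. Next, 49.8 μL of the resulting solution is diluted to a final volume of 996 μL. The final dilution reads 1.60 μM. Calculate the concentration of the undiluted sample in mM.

Overall dilution factor = 8.031 × 15.01 × 3.007 × 15.02 × 20 = 1.09 × 10⁵.
Original = 1.60 μM × 1.09 × 10⁵ = 1.74 × 10⁵ μM = 174 mM.

174 mM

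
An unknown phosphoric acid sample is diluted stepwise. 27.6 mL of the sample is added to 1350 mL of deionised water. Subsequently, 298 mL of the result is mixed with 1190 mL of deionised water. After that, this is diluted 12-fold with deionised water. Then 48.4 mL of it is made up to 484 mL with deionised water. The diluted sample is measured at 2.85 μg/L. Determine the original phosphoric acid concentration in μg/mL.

Overall dilution factor = 49.91 × 4.993 × 12 × 10 = 2.99 × 10⁴.
Original = 2.85 μg/L × 2.99 × 10⁴ = 8.52 × 10⁴ μg/L = 85.2 μg/mL.

85.2 μg/mL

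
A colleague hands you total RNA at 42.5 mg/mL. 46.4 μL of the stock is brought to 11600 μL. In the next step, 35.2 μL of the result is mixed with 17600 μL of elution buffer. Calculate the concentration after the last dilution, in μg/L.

Overall dilution factor = 250 × 501 = 1.25 × 10⁵.
42.5 mg/mL / 1.25 × 10⁵ = 3.39 × 10⁻⁴ mg/mL = 339 μg/L.

339 μg/L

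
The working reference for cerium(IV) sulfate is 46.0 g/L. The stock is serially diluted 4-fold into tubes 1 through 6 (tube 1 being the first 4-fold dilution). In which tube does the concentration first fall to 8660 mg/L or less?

Tube n has concentration 46.0 g/L / 4ⁿ.
Need 4ⁿ ≥ 46.0 g/L / 8660 mg/L = 5.31, so n ≥ 1.20.
First such tube: n = 2.

tube 2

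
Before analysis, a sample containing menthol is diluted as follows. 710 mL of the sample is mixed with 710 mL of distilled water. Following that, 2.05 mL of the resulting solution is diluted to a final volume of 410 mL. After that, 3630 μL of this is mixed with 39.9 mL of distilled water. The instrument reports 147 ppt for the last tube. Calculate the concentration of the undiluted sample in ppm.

Overall dilution factor = 2 × 200 × 11.99 = 4797.
Original = 147 ppt × 4797 = 7.05 × 10⁵ ppt = 0.705 ppm.

0.705 ppm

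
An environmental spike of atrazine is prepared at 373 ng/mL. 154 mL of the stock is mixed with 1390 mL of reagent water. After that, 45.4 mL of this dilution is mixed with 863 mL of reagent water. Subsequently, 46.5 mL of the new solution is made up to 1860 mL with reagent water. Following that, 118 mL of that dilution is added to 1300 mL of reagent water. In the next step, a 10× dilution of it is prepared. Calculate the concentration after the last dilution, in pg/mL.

Overall dilution factor = 10.03 × 20.01 × 40 × 12.02 × 10 = 9.64 × 10⁵.
373 ng/mL / 9.64 × 10⁵ = 3.87 × 10⁻⁴ ng/mL = 0.387 pg/mL.

0.387 pg/mL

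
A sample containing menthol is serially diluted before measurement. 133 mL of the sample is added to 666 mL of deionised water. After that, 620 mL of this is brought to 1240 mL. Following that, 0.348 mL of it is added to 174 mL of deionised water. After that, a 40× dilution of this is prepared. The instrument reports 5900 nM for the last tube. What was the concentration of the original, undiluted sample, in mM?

1420 mM

Overall dilution factor = 6.008 × 2 × 501 × 40 = 2.41 × 10⁵.
Original = 5900 nM × 2.41 × 10⁵ = 1.42 × 10⁹ nM = 1420 mM.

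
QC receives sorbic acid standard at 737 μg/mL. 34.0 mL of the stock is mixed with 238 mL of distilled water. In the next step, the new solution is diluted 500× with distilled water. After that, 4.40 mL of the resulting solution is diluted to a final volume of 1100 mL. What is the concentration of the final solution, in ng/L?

737 ng/L

Overall dilution factor = 8 × 500 × 250 = 1.00 × 10⁶.
737 μg/mL / 1.00 × 10⁶ = 7.37 × 10⁻⁴ μg/mL = 737 ng/L.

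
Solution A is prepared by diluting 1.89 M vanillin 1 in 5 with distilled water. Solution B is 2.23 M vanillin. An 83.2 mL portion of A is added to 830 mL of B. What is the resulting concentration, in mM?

C_A = 1.89 M / 5 = 0.378 M.
C_mix = (C_A·V_A + C_B·V_B)/(V_A + V_B) = (0.378×83.2 + 2.23×830) / 913.2 = 2.06 M = 2060 mM.

2060 mM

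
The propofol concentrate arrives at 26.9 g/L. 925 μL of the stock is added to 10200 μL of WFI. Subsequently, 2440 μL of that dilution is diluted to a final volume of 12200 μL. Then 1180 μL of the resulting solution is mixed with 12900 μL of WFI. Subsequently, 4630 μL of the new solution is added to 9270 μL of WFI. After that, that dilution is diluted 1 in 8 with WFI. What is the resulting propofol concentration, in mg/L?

1.56 mg/L

Overall dilution factor = 12.03 × 5 × 11.93 × 3.002 × 8 = 1.72 × 10⁴.
26.9 g/L / 1.72 × 10⁴ = 1.56 × 10⁻³ g/L = 1.56 mg/L.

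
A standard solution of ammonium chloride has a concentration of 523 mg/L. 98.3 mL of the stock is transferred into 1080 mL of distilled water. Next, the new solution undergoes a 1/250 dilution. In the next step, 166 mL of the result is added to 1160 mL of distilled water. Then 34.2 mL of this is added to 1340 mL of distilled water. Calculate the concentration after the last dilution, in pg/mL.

Overall dilution factor = 11.99 × 250 × 7.988 × 40.18 = 9.62 × 10⁵.
523 mg/L / 9.62 × 10⁵ = 5.44 × 10⁻⁴ mg/L = 544 pg/mL.

544 pg/mL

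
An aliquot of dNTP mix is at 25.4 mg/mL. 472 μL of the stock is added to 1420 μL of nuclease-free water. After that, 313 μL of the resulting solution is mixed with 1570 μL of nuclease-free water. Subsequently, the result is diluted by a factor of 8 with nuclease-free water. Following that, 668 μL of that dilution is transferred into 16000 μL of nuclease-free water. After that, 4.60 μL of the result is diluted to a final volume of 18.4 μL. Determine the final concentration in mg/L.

Overall dilution factor = 4.008 × 6.016 × 8 × 24.95 × 4 = 1.93 × 10⁴.
25.4 mg/mL / 1.93 × 10⁴ = 1.32 × 10⁻³ mg/mL = 1.32 mg/L.

1.32 mg/L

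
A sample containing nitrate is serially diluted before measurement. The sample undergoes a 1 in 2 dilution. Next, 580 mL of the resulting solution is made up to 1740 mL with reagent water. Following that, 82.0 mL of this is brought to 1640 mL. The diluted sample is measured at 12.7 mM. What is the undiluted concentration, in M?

Overall dilution factor = 2 × 3 × 20 = 120.
Original = 12.7 mM × 120 = 1524 mM = 1.52 M.

1.52 M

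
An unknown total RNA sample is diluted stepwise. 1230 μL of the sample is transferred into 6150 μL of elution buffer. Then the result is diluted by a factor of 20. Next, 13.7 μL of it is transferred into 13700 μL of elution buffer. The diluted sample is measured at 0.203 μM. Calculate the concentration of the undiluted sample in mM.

24.4 mM

Overall dilution factor = 6 × 20 × 1001 = 1.20 × 10⁵.
Original = 0.203 μM × 1.20 × 10⁵ = 2.44 × 10⁴ μM = 24.4 mM.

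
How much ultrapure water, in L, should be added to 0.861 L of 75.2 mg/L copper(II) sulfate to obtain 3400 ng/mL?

18.2 L

3400 ng/mL = 3.40 mg/L.
V₂ = C₁V₁/C₂ = 75.2 × 0.861 / 3.40 = 19.0 L.
Diluent to add = V₂ − V₁ = 19.0 − 0.861 = 18.2 L.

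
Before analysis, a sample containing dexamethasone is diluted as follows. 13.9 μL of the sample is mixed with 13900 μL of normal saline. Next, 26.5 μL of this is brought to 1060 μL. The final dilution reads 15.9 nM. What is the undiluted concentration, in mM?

Overall dilution factor = 1001 × 40 = 4.00 × 10⁴.
Original = 15.9 nM × 4.00 × 10⁴ = 6.37 × 10⁵ nM = 0.637 mM.

0.637 mM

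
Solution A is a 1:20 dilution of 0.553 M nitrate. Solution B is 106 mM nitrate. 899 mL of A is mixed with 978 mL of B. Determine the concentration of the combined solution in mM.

68.5 mM

C_A = 0.553 M / 20 = 0.0277 M.
C_B = 106 mM = 0.106 M.
C_mix = (C_A·V_A + C_B·V_B)/(V_A + V_B) = (0.0277×899 + 0.106×978) / 1877 = 0.0685 M = 68.5 mM.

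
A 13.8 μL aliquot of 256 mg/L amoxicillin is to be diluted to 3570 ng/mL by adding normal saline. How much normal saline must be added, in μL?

976 μL

3570 ng/mL = 3.57 mg/L.
V₂ = C₁V₁/C₂ = 256 × 13.8 / 3.57 = 990 μL.
Diluent to add = V₂ − V₁ = 990 − 13.8 = 976 μL.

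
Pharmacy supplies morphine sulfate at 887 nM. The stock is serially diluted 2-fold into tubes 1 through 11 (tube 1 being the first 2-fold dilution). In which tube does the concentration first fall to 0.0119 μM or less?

tube 7

Tube n has concentration 887 nM / 2ⁿ.
Need 2ⁿ ≥ 887 nM / 0.0119 μM = 74.5, so n ≥ 6.22.
First such tube: n = 7.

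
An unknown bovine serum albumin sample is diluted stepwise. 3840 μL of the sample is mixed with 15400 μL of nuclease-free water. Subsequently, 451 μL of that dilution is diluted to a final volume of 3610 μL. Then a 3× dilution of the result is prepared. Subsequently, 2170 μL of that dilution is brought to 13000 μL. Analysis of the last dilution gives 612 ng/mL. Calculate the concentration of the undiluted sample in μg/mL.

441 μg/mL

Overall dilution factor = 5.010 × 8.004 × 3 × 5.991 = 721.
Original = 612 ng/mL × 721 = 4.41 × 10⁵ ng/mL = 441 μg/mL.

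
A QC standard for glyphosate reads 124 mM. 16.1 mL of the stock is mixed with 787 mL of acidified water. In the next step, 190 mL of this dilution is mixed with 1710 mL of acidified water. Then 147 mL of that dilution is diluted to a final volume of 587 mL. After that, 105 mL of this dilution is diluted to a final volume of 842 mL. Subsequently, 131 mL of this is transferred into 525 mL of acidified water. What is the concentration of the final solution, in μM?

1.55 μM

Overall dilution factor = 49.88 × 10 × 3.993 × 8.019 × 5.008 = 8.00 × 10⁴.
124 mM / 8.00 × 10⁴ = 1.55 × 10⁻³ mM = 1.55 μM.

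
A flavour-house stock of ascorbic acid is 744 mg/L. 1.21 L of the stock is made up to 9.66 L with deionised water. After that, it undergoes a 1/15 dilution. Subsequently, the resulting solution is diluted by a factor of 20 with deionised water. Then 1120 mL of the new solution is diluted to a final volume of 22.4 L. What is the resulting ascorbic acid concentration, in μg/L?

Overall dilution factor = 7.983 × 15 × 20 × 20 = 4.79 × 10⁴.
744 mg/L / 4.79 × 10⁴ = 0.0155 mg/L = 15.5 μg/L.

15.5 μg/L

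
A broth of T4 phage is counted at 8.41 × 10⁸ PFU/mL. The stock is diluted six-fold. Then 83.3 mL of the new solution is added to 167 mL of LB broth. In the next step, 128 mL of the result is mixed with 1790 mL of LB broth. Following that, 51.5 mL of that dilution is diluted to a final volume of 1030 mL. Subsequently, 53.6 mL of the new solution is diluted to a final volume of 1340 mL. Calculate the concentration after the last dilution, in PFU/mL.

Overall dilution factor = 6 × 3.005 × 14.98 × 20 × 25 = 1.35 × 10⁵.
8.41 × 10⁸ PFU/mL / 1.35 × 10⁵ = 6230 PFU/mL.

6230 PFU/mL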